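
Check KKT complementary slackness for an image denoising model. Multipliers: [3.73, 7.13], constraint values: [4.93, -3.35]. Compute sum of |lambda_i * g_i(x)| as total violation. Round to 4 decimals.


KKT complementary slackness check:
lambda_1 * g_1 = 3.73 * 4.93 = 18.3889
lambda_2 * g_2 = 7.13 * -3.35 = -23.8855
Total violation = 18.3889 + 23.8855 = 42.2744


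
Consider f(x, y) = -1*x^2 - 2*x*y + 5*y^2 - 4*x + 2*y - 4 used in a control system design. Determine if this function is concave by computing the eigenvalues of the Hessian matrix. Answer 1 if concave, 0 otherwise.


The Hessian of f(x,y) = -1*x^2 - 2*x*y + 5*y^2 - 4*x + 2*y - 4 is:
H = [[-2, -2], [-2, 10]]
Trace = -2 + 10 = 8
Determinant = -2*10 - (-2)^2 = -24
Discriminant = (8)^2 - 4*-24 = 160.0
Eigenvalues: lambda_1 = -2.3246, lambda_2 = 10.3246
The function is not concave.

0


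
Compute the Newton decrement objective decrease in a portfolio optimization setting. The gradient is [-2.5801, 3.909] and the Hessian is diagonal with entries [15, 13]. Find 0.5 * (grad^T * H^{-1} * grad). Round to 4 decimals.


Step 1: H is diagonal, so H^(-1) * g = [-0.172, 0.3007].
Step 2: g^T H^(-1) g = sum_i g_i^2 / H_ii
  = (-2.5801)^2/15 + (3.909)^2/13
  = 0.4438 + 1.1754 = 1.6192
Step 3: Objective decrease = 0.5 * g^T H^(-1) g = 0.8096


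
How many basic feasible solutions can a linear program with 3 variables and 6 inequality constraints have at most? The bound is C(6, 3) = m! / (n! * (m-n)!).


Each vertex corresponds to some choice of n active constraints out of m, so the number of vertices is at most C(m, n) = m! / (n!(m-n)!).
m = 6, n = 3
Numerator: 6 * 5 * 4
Denominator: 3! = 6
C(6, 3) = 20


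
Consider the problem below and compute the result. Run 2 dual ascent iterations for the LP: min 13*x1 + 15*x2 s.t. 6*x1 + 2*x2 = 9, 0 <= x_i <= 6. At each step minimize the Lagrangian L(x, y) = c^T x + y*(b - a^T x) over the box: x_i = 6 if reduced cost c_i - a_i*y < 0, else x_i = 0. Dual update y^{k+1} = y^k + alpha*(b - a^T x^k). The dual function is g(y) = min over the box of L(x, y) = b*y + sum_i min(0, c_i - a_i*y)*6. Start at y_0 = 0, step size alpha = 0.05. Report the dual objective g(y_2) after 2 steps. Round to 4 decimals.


Dual ascent for LP: min 13*x1 + 15*x2, 6*x1 + 2*x2 = 9, 0 <= x_i <= 6
Step 1: y^k = 0.0, reduced costs: (13.0, 15.0)
  x^k = (0.0, 0.0), subgradient = b - a^T x = 9.0
  y^{k+1} = 0.0 + 0.05*9.0 = 0.45
Step 2: y^k = 0.45, reduced costs: (10.3, 14.1)
  x^k = (0.0, 0.0), subgradient = b - a^T x = 9.0
  y^{k+1} = 0.45 + 0.05*9.0 = 0.9
Dual objective at y_2 = 0.9: reduced costs (7.6, 13.2), box minimizer x = (0.0, 0.0)
g(y_2) = b*y + (c1 - a1*y)*x1 + (c2 - a2*y)*x2 = 9*0.9 + 7.6*0.0 + 13.2*0.0 = 8.1 + 0.0 + 0.0 = 8.1


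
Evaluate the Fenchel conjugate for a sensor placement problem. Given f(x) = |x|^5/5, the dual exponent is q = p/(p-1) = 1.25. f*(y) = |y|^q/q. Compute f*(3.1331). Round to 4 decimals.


The conjugate exponent q satisfies 1/p + 1/q = 1.
p = 5, so q = 5/(5 - 1) = 1.25
|y|^q = 3.1331^1.25 = 4.1684
f*(3.1331) = 4.1684 / 1.25 = 3.3347


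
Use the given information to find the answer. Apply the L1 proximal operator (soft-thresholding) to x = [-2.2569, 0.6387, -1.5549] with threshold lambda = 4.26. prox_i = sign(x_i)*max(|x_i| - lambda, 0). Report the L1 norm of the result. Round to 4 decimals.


Soft-thresholding with lambda = 4.26:
prox(-2.2569) = sign(-2.2569)*max(|-2.2569| - 4.26, 0) = 0.0
prox(0.6387) = sign(0.6387)*max(|0.6387| - 4.26, 0) = 0.0
prox(-1.5549) = sign(-1.5549)*max(|-1.5549| - 4.26, 0) = 0.0
prox(x) = [0.0, 0.0, 0.0]
||prox(x)||_1 = 0.0 + 0.0 + 0.0 = 0.0


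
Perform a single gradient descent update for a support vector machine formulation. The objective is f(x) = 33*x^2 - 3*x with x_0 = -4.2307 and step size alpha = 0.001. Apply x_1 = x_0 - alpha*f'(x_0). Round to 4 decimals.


We compute the gradient at x_0 and apply the update.
f'(x) = 66*x - 3
f'(-4.2307) = 66*-4.2307 - 3 = -282.2262
x_1 = -4.2307 - 0.001*-282.2262 = -3.9485


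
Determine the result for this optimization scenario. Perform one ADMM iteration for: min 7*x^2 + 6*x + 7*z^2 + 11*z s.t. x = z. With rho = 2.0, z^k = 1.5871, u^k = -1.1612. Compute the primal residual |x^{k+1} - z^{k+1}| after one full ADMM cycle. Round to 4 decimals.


ADMM iteration with rho = 2.0, z^k = 1.5871, u^k = -1.1612
Step 1: x-update.
Minimize 7*x^2 + 6*x + (2.0/2)*(x - 1.5871 - 1.1612)^2
FOC: (2*7 + 2.0)*x = -6 + 2.0*(1.5871 + 1.1612)
x^{k+1} = -0.0315
Step 2: z-update.
Minimize 7*z^2 + 11*z + (2.0/2)*(-0.0315 - z - 1.1612)^2
FOC: (2*7 + 2.0)*z = -11 + 2.0*(-0.0315 - 1.1612)
z^{k+1} = -0.8366
Step 3: u-update.
u^{k+1} = -1.1612 - 0.0315 + 0.8366 = -0.3561
Step 4: Primal residual = |-0.0315 + 0.8366| = 0.8051


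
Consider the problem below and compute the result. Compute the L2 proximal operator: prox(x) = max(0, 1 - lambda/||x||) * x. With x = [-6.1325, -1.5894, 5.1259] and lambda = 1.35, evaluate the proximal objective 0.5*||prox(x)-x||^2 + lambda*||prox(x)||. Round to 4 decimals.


Step 1: Compute ||x||.
||x|| = 8.1491
Step 2: Compute scaling factor.
scale = max(0, 1 - 1.35/8.1491) = 0.8343
Step 3: prox(x) = [-5.1166, -1.3261, 4.2767]
||prox(x)|| = 6.7991
Step 4: Proximal objective.
0.5*||prox-x||^2 = 0.9113
lambda*||prox|| = 9.1788
Total = 10.0901


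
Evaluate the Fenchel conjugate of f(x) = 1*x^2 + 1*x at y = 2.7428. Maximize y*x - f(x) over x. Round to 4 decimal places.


f*(y) = sup_x {y*x - a*x^2 - b*x} = sup_x {(y-b)*x - a*x^2}
FOC: (y - b) - 2a*x = 0 => x* = (y - b)/(2a)
x* = (2.7428 - 1)/(2*1) = 0.8714
f*(2.7428) = (y-b)^2/(4a) = (2.7428 - 1)^2/(4*1)
= 3.0374/4 = 0.7593


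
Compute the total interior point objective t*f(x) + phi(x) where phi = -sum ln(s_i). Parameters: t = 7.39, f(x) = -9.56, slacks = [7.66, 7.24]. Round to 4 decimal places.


Step 1: Compute log-barrier.
ln values: [2.036, 1.9796]
phi = -(2.036 + 1.9796) = -4.0156
Step 2: Compute augmented objective.
t*f(x) = 7.39*-9.56 = -70.6484
Total = -70.6484 - 4.0156 = -74.664


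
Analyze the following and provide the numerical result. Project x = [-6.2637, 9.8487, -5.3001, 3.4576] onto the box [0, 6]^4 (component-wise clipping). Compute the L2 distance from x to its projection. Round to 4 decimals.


Project each component onto [0, 6].
clip(-6.2637) = 0.0, clip(9.8487) = 6.0, clip(-5.3001) = 0.0, clip(3.4576) = 3.4576
Projection = [0.0, 6.0, 0.0, 3.4576]
Squared diffs: [39.2339, 14.8125, 28.0911, 0.0]
Distance = sqrt(82.1375) = 9.063


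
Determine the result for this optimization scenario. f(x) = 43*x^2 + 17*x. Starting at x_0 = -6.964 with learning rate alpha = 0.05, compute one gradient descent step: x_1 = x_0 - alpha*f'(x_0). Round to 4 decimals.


We compute the gradient at x_0 and apply the update.
f'(x) = 86*x + 17
f'(-6.964) = 86*-6.964 + 17 = -581.904
x_1 = -6.964 - 0.05*-581.904 = 22.1312


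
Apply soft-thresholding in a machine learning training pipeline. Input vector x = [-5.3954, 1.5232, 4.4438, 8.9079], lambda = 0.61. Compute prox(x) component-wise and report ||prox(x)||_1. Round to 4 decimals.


Soft-thresholding with lambda = 0.61:
prox(-5.3954) = sign(-5.3954)*max(|-5.3954| - 0.61, 0) = -4.7854
prox(1.5232) = sign(1.5232)*max(|1.5232| - 0.61, 0) = 0.9132
prox(4.4438) = sign(4.4438)*max(|4.4438| - 0.61, 0) = 3.8338
prox(8.9079) = sign(8.9079)*max(|8.9079| - 0.61, 0) = 8.2979
prox(x) = [-4.7854, 0.9132, 3.8338, 8.2979]
||prox(x)||_1 = 4.7854 + 0.9132 + 3.8338 + 8.2979 = 17.8303


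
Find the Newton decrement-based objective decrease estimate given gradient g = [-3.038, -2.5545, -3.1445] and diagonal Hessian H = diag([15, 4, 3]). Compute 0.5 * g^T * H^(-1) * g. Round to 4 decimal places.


Step 1: H is diagonal, so H^(-1) * g = [-0.2025, -0.6386, -1.0482].
Step 2: g^T H^(-1) g = sum_i g_i^2 / H_ii
  = (-3.038)^2/15 + (-2.5545)^2/4 + (-3.1445)^2/3
  = 0.6153 + 1.6314 + 3.296 = 5.5426
Step 3: Objective decrease = 0.5 * g^T H^(-1) g = 2.7713


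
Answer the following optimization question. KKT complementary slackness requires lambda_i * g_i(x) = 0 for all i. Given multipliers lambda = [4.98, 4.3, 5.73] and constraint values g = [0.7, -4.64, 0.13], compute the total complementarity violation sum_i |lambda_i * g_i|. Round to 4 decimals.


KKT complementary slackness check:
lambda_1 * g_1 = 4.98 * 0.7 = 3.486
lambda_2 * g_2 = 4.3 * -4.64 = -19.952
lambda_3 * g_3 = 5.73 * 0.13 = 0.7449
Total violation = 3.486 + 19.952 + 0.7449 = 24.1829


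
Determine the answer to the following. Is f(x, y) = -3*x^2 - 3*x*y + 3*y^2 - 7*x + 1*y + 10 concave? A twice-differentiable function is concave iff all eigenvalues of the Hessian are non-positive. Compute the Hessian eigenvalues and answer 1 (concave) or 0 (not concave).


The Hessian of f(x,y) = -3*x^2 - 3*x*y + 3*y^2 - 7*x + 1*y + 10 is:
H = [[-6, -3], [-3, 6]]
Trace = -6 + 6 = 0
Determinant = -6*6 - (-3)^2 = -45
Discriminant = (0)^2 - 4*-45 = 180.0
Eigenvalues: lambda_1 = -6.7082, lambda_2 = 6.7082
The function is not concave.

0


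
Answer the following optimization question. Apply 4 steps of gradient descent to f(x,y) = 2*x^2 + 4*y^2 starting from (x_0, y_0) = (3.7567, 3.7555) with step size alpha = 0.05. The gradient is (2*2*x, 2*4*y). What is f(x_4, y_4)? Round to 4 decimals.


Gradient descent on f(x,y) = 2*x^2 + 4*y^2.
Starting point: (3.7567, 3.7555), alpha = 0.05
Step 1: grad_x = 2*2*3.7567 = 15.0268, grad_y = 2*4*3.7555 = 30.044
  x_1 = 3.7567 - 0.05*15.0268 = 3.0054
  y_1 = 3.7555 - 0.05*30.044 = 2.2533
Step 2: grad_x = 2*2*3.0054 = 12.0214, grad_y = 2*4*2.2533 = 18.0264
  x_2 = 3.0054 - 0.05*12.0214 = 2.4043
  y_2 = 2.2533 - 0.05*18.0264 = 1.352
Step 3: grad_x = 2*2*2.4043 = 9.6172, grad_y = 2*4*1.352 = 10.8158
  x_3 = 2.4043 - 0.05*9.6172 = 1.9234
  y_3 = 1.352 - 0.05*10.8158 = 0.8112
Step 4: grad_x = 2*2*1.9234 = 7.6937, grad_y = 2*4*0.8112 = 6.4895
  x_4 = 1.9234 - 0.05*7.6937 = 1.5387
  y_4 = 0.8112 - 0.05*6.4895 = 0.4867
f(1.5387, 0.4867) = 2*1.5387^2 + 4*0.4867^2 = 5.683


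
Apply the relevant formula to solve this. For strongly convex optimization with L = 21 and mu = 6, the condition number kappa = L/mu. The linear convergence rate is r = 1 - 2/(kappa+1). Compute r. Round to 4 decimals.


Step 1: Compute the condition number.
kappa = L/mu = 21/6 = 3.5
Step 2: Compute the convergence rate.
r = 1 - 2/(kappa + 1) = 1 - 2*mu/(L + mu) = (L - mu)/(L + mu) = 15/27 = 0.5556


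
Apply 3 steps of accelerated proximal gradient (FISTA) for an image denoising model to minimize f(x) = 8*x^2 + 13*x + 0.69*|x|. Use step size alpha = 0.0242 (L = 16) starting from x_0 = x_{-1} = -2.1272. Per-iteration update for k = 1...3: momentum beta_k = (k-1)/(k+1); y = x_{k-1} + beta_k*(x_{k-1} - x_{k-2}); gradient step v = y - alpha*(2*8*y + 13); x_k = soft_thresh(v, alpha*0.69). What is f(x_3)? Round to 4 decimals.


FISTA on f(x) = 8*x^2 + 13*x + 0.69*|x|
L = 16, alpha = 0.0242
Iteration 1: beta = 0.0, y = -2.1272 + 0.0*(-2.1272 + 2.1272) = -2.1272
  grad(y) = -21.0352, v = y - alpha*grad = -1.6181
  prox(v) = soft_thresh(-1.6181, 0.0167) = -1.6015
Iteration 2: beta = 0.3333, y = -1.6015 + 0.3333*(-1.6015 + 2.1272) = -1.4262
  grad(y) = -9.8192, v = y - alpha*grad = -1.1886
  prox(v) = soft_thresh(-1.1886, 0.0167) = -1.1719
Iteration 3: beta = 0.5, y = -1.1719 + 0.5*(-1.1719 + 1.6015) = -0.9571
  grad(y) = -2.3135, v = y - alpha*grad = -0.9011
  prox(v) = soft_thresh(-0.9011, 0.0167) = -0.8844
f(x_3) = 8*(-0.8844)^2 + 13*(-0.8844) + 0.69*|-0.8844| = -4.6296


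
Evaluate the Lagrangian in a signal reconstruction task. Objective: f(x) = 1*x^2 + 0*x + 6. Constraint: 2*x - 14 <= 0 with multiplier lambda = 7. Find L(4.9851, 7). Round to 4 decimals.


Step 1: Evaluate f(x).
f(4.9851) = 1*4.9851^2 + 0*4.9851 + 6 = 30.8512
Step 2: Evaluate g(x).
g(4.9851) = 2*4.9851 - 14 = -4.0298
Step 3: Compute Lagrangian.
L = 30.8512 + 7*-4.0298 = 2.6426


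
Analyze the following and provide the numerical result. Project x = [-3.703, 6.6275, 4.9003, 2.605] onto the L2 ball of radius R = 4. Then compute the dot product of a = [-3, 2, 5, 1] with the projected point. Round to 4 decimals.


Step 1: Compute ||x|| (intermediates to 6 decimals).
||x|| = sqrt((-3.703)^2 + 6.6275^2 + 4.9003^2 + 2.605^2) = 9.403985
Step 2: Project.
Since ||x|| > R, scale = R/||x|| = 4/9.403985 = 0.425352, proj(x) = scale * x
proj(x) = [-1.575078, 2.81902, 2.084352, 1.108042]
Step 3: Dot product.
a^T * proj(x) = -3*(-1.575078) + 2*2.81902 + 5*2.084352 + 1*1.108042 = 21.8931


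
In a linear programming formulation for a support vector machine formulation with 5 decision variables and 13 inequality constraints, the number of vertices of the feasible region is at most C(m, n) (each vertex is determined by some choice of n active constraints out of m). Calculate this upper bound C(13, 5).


Each vertex corresponds to some choice of n active constraints out of m, so the number of vertices is at most C(m, n) = m! / (n!(m-n)!).
m = 13, n = 5
Numerator: 13 * 12 * 11 * 10 * 9
Denominator: 5! = 120
C(13, 5) = 1287


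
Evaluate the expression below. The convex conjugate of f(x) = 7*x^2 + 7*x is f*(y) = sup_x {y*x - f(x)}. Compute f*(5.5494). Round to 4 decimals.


f*(y) = sup_x {y*x - a*x^2 - b*x} = sup_x {(y-b)*x - a*x^2}
FOC: (y - b) - 2a*x = 0 => x* = (y - b)/(2a)
x* = (5.5494 - 7)/(2*7) = -0.1036
f*(5.5494) = (y-b)^2/(4a) = (5.5494 - 7)^2/(4*7)
= 2.1042/28 = 0.0752


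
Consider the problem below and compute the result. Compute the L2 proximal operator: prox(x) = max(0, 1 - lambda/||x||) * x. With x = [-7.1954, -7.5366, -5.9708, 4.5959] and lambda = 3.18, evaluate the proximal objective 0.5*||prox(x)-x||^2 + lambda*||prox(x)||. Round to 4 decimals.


Step 1: Compute ||x||.
||x|| = 12.8587
Step 2: Compute scaling factor.
scale = max(0, 1 - 3.18/12.8587) = 0.7527
Step 3: prox(x) = [-5.416, -5.6728, -4.4942, 3.4593]
||prox(x)|| = 9.6787
Step 4: Proximal objective.
0.5*||prox-x||^2 = 5.0562
lambda*||prox|| = 30.7783
Total = 35.8346


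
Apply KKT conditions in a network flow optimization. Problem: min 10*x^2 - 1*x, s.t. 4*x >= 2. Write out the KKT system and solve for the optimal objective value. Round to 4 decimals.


Step 1: Try lambda = 0 (constraint inactive).
x_unc = 1/(2*10) = 0.05
Check: 4*0.05 = 0.2 < 2 -- violated!
Step 2: Constraint must be active: 4*x = 2
x* = 2/4 = 0.5
lambda = (2*10*0.5 - 1)/4 = 2.25
Step 3: Compute optimal value.
f(x*) = 10*0.5^2 - 1*0.5 = 2.0


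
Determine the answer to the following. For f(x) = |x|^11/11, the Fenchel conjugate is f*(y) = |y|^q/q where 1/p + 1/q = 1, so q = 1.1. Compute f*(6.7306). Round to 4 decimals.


The conjugate exponent q satisfies 1/p + 1/q = 1.
p = 11, so q = 11/(11 - 1) = 1.1
|y|^q = 6.7306^1.1 = 8.1444
f*(6.7306) = 8.1444 / 1.1 = 7.404


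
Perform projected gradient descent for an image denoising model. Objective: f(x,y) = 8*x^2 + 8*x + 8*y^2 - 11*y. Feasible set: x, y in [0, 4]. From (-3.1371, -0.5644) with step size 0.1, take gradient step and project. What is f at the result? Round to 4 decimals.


Step 1: Compute gradient at (-3.1371, -0.5644).
grad_x = 2*8*-3.1371 + 8 = -42.1936
grad_y = 2*8*-0.5644 - 11 = -20.0304
Step 2: Gradient step.
x_raw = -3.1371 - 0.1*-42.1936 = 1.0823
y_raw = -0.5644 - 0.1*-20.0304 = 1.4386
Step 3: Project onto [0, 4].
x_proj = clip(1.0823) = 1.0823
y_proj = clip(1.4386) = 1.4386
Step 4: Evaluate f.
f(1.0823, 1.4386) = 18.7608


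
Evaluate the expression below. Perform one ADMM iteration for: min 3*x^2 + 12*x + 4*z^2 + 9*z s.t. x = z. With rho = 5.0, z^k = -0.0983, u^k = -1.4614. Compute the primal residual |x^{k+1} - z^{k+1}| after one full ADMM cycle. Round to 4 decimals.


ADMM iteration with rho = 5.0, z^k = -0.0983, u^k = -1.4614
Step 1: x-update.
Minimize 3*x^2 + 12*x + (5.0/2)*(x + 0.0983 - 1.4614)^2
FOC: (2*3 + 5.0)*x = -12 + 5.0*(-0.0983 + 1.4614)
x^{k+1} = -0.4713
Step 2: z-update.
Minimize 4*z^2 + 9*z + (5.0/2)*(-0.4713 - z - 1.4614)^2
FOC: (2*4 + 5.0)*z = -9 + 5.0*(-0.4713 - 1.4614)
z^{k+1} = -1.4357
Step 3: u-update.
u^{k+1} = -1.4614 - 0.4713 + 1.4357 = -0.4971
Step 4: Primal residual = |-0.4713 + 1.4357| = 0.9643


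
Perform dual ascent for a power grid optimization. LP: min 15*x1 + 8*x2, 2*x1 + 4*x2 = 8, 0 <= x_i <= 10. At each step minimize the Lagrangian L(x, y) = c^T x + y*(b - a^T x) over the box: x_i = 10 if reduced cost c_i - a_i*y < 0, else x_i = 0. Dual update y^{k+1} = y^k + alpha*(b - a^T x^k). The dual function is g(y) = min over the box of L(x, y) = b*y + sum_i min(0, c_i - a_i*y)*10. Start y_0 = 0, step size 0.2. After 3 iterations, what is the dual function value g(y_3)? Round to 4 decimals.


Dual ascent for LP: min 15*x1 + 8*x2, 2*x1 + 4*x2 = 8, 0 <= x_i <= 10
Step 1: y^k = 0.0, reduced costs: (15.0, 8.0)
  x^k = (0.0, 0.0), subgradient = b - a^T x = 8.0
  y^{k+1} = 0.0 + 0.2*8.0 = 1.6
Step 2: y^k = 1.6, reduced costs: (11.8, 1.6)
  x^k = (0.0, 0.0), subgradient = b - a^T x = 8.0
  y^{k+1} = 1.6 + 0.2*8.0 = 3.2
Step 3: y^k = 3.2, reduced costs: (8.6, -4.8)
  x^k = (0.0, 10.0), subgradient = b - a^T x = -32.0
  y^{k+1} = 3.2 + 0.2*-32.0 = -3.2
Dual objective at y_3 = -3.2: reduced costs (21.4, 20.8), box minimizer x = (0.0, 0.0)
g(y_3) = b*y + (c1 - a1*y)*x1 + (c2 - a2*y)*x2 = 8*(-3.2) + 21.4*0.0 + 20.8*0.0 = -25.6 + 0.0 + 0.0 = -25.6


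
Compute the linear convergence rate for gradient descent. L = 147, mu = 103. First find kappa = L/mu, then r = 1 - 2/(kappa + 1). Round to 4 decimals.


Step 1: Compute the condition number.
kappa = L/mu = 147/103 = 1.4272
Step 2: Compute the convergence rate.
r = 1 - 2/(kappa + 1) = 1 - 2*mu/(L + mu) = (L - mu)/(L + mu) = 44/250 = 0.176


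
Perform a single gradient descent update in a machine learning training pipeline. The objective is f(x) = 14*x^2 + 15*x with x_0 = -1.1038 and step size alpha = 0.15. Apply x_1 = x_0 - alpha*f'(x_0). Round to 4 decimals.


We compute the gradient at x_0 and apply the update.
f'(x) = 28*x + 15
f'(-1.1038) = 28*-1.1038 + 15 = -15.9064
x_1 = -1.1038 - 0.15*-15.9064 = 1.2822


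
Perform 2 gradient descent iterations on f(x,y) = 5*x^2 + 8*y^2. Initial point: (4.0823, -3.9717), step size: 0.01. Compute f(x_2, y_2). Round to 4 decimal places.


Gradient descent on f(x,y) = 5*x^2 + 8*y^2.
Starting point: (4.0823, -3.9717), alpha = 0.01
Step 1: grad_x = 2*5*4.0823 = 40.823, grad_y = 2*8*-3.9717 = -63.5472
  x_1 = 4.0823 - 0.01*40.823 = 3.6741
  y_1 = -3.9717 - 0.01*-63.5472 = -3.3362
Step 2: grad_x = 2*5*3.6741 = 36.7407, grad_y = 2*8*-3.3362 = -53.3796
  x_2 = 3.6741 - 0.01*36.7407 = 3.3067
  y_2 = -3.3362 - 0.01*-53.3796 = -2.8024
f(3.3067, -2.8024) = 5*3.3067^2 + 8*(-2.8024)^2 = 117.4991


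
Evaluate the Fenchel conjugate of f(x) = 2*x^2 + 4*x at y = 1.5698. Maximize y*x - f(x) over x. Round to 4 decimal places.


f*(y) = sup_x {y*x - a*x^2 - b*x} = sup_x {(y-b)*x - a*x^2}
FOC: (y - b) - 2a*x = 0 => x* = (y - b)/(2a)
x* = (1.5698 - 4)/(2*2) = -0.6076
f*(1.5698) = (y-b)^2/(4a) = (1.5698 - 4)^2/(4*2)
= 5.9059/8 = 0.7382


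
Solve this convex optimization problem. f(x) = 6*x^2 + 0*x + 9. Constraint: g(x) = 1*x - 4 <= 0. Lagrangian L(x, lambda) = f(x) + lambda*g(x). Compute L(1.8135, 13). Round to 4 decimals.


Step 1: Evaluate f(x).
f(1.8135) = 6*1.8135^2 + 0*1.8135 + 9 = 28.7327
Step 2: Evaluate g(x).
g(1.8135) = 1*1.8135 - 4 = -2.1865
Step 3: Compute Lagrangian.
L = 28.7327 + 13*-2.1865 = 0.3082


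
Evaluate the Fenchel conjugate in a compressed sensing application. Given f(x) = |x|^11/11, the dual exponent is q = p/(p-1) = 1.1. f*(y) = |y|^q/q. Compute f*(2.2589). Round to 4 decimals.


The conjugate exponent q satisfies 1/p + 1/q = 1.
p = 11, so q = 11/(11 - 1) = 1.1
|y|^q = 2.2589^1.1 = 2.4507
f*(2.2589) = 2.4507 / 1.1 = 2.2279


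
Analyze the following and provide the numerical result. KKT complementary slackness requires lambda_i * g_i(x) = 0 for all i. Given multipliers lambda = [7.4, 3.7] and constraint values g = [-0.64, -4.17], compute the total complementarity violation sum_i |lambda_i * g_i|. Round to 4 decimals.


KKT complementary slackness check:
lambda_1 * g_1 = 7.4 * -0.64 = -4.736
lambda_2 * g_2 = 3.7 * -4.17 = -15.429
Total violation = 4.736 + 15.429 = 20.165


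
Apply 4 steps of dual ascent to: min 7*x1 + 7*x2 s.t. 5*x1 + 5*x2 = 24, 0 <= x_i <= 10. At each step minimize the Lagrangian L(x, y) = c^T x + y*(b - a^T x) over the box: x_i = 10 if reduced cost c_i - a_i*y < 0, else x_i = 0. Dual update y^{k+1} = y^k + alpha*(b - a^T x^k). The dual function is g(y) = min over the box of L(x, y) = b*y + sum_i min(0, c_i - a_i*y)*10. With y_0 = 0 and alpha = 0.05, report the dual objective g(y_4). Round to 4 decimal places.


Dual ascent for LP: min 7*x1 + 7*x2, 5*x1 + 5*x2 = 24, 0 <= x_i <= 10
Step 1: y^k = 0.0, reduced costs: (7.0, 7.0)
  x^k = (0.0, 0.0), subgradient = b - a^T x = 24.0
  y^{k+1} = 0.0 + 0.05*24.0 = 1.2
Step 2: y^k = 1.2, reduced costs: (1.0, 1.0)
  x^k = (0.0, 0.0), subgradient = b - a^T x = 24.0
  y^{k+1} = 1.2 + 0.05*24.0 = 2.4
Step 3: y^k = 2.4, reduced costs: (-5.0, -5.0)
  x^k = (10.0, 10.0), subgradient = b - a^T x = -76.0
  y^{k+1} = 2.4 + 0.05*-76.0 = -1.4
Step 4: y^k = -1.4, reduced costs: (14.0, 14.0)
  x^k = (0.0, 0.0), subgradient = b - a^T x = 24.0
  y^{k+1} = -1.4 + 0.05*24.0 = -0.2
Dual objective at y_4 = -0.2: reduced costs (8.0, 8.0), box minimizer x = (0.0, 0.0)
g(y_4) = b*y + (c1 - a1*y)*x1 + (c2 - a2*y)*x2 = 24*(-0.2) + 8.0*0.0 + 8.0*0.0 = -4.8 + 0.0 + 0.0 = -4.8


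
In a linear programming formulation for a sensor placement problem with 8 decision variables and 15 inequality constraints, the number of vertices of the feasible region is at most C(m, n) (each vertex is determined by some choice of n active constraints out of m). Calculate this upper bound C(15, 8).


Each vertex corresponds to some choice of n active constraints out of m, so the number of vertices is at most C(m, n) = m! / (n!(m-n)!).
m = 15, n = 8
Numerator: 15 * 14 * 13 * 12 * 11 * 10 * 9 * 8
Denominator: 8! = 40320
C(15, 8) = 6435


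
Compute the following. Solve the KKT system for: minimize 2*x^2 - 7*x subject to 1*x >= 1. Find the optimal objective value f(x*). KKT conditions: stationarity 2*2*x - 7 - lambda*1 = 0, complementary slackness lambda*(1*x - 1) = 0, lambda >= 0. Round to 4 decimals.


Step 1: Try lambda = 0 (constraint inactive).
Stationarity: 2*2*x - 7 = 0
x* = 7/(2*2) = 1.75
Check constraint: 1*1.75 = 1.75 >= 1 -- satisfied.
Step 2: Compute optimal value.
f(x*) = 2*1.75^2 - 7*1.75 = -6.125


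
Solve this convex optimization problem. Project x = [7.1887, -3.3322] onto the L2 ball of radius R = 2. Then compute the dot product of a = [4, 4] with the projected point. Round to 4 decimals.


Step 1: Compute ||x|| (intermediates to 6 decimals).
||x|| = sqrt(7.1887^2 + (-3.3322)^2) = 7.923444
Step 2: Project.
Since ||x|| > R, scale = R/||x|| = 2/7.923444 = 0.252415, proj(x) = scale * x
proj(x) = [1.814536, -0.841097]
Step 3: Dot product.
a^T * proj(x) = 4*1.814536 + 4*(-0.841097) = 3.8938


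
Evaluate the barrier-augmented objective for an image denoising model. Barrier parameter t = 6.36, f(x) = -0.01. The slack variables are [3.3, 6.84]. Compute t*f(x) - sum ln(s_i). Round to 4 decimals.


Step 1: Compute log-barrier.
ln values: [1.1939, 1.9228]
phi = -(1.1939 + 1.9228) = -3.1167
Step 2: Compute augmented objective.
t*f(x) = 6.36*-0.01 = -0.0636
Total = -0.0636 - 3.1167 = -3.1803


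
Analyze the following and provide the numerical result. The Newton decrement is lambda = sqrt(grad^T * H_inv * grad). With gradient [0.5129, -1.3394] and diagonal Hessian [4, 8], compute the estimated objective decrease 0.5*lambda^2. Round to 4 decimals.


Step 1: H is diagonal, so H^(-1) * g = [0.1282, -0.1674].
Step 2: g^T H^(-1) g = sum_i g_i^2 / H_ii
  = (0.5129)^2/4 + (-1.3394)^2/8
  = 0.0658 + 0.2242 = 0.29
Step 3: Objective decrease = 0.5 * g^T H^(-1) g = 0.145


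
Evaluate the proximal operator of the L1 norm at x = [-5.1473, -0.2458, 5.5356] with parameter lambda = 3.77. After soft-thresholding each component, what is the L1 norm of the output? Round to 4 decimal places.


Soft-thresholding with lambda = 3.77:
prox(-5.1473) = sign(-5.1473)*max(|-5.1473| - 3.77, 0) = -1.3773
prox(-0.2458) = sign(-0.2458)*max(|-0.2458| - 3.77, 0) = 0.0
prox(5.5356) = sign(5.5356)*max(|5.5356| - 3.77, 0) = 1.7656
prox(x) = [-1.3773, 0.0, 1.7656]
||prox(x)||_1 = 1.3773 + 0.0 + 1.7656 = 3.1429


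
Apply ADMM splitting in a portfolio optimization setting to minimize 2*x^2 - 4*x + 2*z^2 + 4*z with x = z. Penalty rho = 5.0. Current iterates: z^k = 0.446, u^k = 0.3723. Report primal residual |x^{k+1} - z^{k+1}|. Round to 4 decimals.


ADMM iteration with rho = 5.0, z^k = 0.446, u^k = 0.3723
Step 1: x-update.
Minimize 2*x^2 - 4*x + (5.0/2)*(x - 0.446 + 0.3723)^2
FOC: (2*2 + 5.0)*x = 4 + 5.0*(0.446 - 0.3723)
x^{k+1} = 0.4854
Step 2: z-update.
Minimize 2*z^2 + 4*z + (5.0/2)*(0.4854 - z + 0.3723)^2
FOC: (2*2 + 5.0)*z = -4 + 5.0*(0.4854 + 0.3723)
z^{k+1} = 0.032
Step 3: u-update.
u^{k+1} = 0.3723 + 0.4854 - 0.032 = 0.8256
Step 4: Primal residual = |0.4854 - 0.032| = 0.4533


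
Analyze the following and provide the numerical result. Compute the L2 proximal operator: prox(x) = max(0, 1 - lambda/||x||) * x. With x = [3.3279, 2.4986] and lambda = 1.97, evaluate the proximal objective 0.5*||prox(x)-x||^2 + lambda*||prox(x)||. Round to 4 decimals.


Step 1: Compute ||x||.
||x|| = 4.1615
Step 2: Compute scaling factor.
scale = max(0, 1 - 1.97/4.1615) = 0.5266
Step 3: prox(x) = [1.7525, 1.3158]
||prox(x)|| = 2.1915
Step 4: Proximal objective.
0.5*||prox-x||^2 = 1.9405
lambda*||prox|| = 4.3173
Total = 6.2577


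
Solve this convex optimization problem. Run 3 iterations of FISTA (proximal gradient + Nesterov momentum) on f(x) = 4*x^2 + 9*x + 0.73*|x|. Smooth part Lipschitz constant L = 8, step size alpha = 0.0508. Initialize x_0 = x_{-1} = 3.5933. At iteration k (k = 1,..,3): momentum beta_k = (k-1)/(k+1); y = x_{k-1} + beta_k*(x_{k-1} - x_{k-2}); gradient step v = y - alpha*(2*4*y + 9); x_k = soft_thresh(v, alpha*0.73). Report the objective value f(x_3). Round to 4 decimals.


FISTA on f(x) = 4*x^2 + 9*x + 0.73*|x|
L = 8, alpha = 0.0508
Iteration 1: beta = 0.0, y = 3.5933 + 0.0*(3.5933 - 3.5933) = 3.5933
  grad(y) = 37.7464, v = y - alpha*grad = 1.6758
  prox(v) = soft_thresh(1.6758, 0.0371) = 1.6387
Iteration 2: beta = 0.3333, y = 1.6387 + 0.3333*(1.6387 - 3.5933) = 0.9872
  grad(y) = 16.8973, v = y - alpha*grad = 0.1288
  prox(v) = soft_thresh(0.1288, 0.0371) = 0.0917
Iteration 3: beta = 0.5, y = 0.0917 + 0.5*(0.0917 - 1.6387) = -0.6818
  grad(y) = 3.5456, v = y - alpha*grad = -0.8619
  prox(v) = soft_thresh(-0.8619, 0.0371) = -0.8248
f(x_3) = 4*(-0.8248)^2 + 9*(-0.8248) + 0.73*|-0.8248| = -4.1


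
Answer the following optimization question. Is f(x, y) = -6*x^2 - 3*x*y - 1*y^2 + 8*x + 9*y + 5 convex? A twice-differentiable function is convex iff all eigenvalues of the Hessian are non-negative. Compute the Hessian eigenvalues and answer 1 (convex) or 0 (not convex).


The Hessian of f(x,y) = -6*x^2 - 3*x*y - 1*y^2 + 8*x + 9*y + 5 is:
H = [[-12, -3], [-3, -2]]
Trace = -12 - 2 = -14
Determinant = -12*-2 - (-3)^2 = 15
Discriminant = (-14)^2 - 4*15 = 136.0
Eigenvalues: lambda_1 = -12.831, lambda_2 = -1.169
The function is not convex.

0


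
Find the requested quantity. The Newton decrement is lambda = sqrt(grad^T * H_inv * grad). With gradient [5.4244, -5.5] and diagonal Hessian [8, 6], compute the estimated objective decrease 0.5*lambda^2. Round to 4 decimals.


Step 1: H is diagonal, so H^(-1) * g = [0.6781, -0.9167].
Step 2: g^T H^(-1) g = sum_i g_i^2 / H_ii
  = (5.4244)^2/8 + (-5.5)^2/6
  = 3.678 + 5.0417 = 8.7197
Step 3: Objective decrease = 0.5 * g^T H^(-1) g = 4.3598


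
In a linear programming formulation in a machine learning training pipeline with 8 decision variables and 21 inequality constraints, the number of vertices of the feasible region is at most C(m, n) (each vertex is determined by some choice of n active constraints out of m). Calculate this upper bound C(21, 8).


Each vertex corresponds to some choice of n active constraints out of m, so the number of vertices is at most C(m, n) = m! / (n!(m-n)!).
m = 21, n = 8
Numerator: 21 * 20 * 19 * 18 * 17 * 16 * 15 * 14
Denominator: 8! = 40320
C(21, 8) = 203490


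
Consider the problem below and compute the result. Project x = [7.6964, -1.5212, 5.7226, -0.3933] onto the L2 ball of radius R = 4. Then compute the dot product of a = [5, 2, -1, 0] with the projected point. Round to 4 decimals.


Step 1: Compute ||x|| (intermediates to 6 decimals).
||x|| = sqrt(7.6964^2 + (-1.5212)^2 + 5.7226^2 + (-0.3933)^2) = 9.718614
Step 2: Project.
Since ||x|| > R, scale = R/||x|| = 4/9.718614 = 0.411581, proj(x) = scale * x
proj(x) = [3.167692, -0.626097, 2.355313, -0.161875]
Step 3: Dot product.
a^T * proj(x) = 5*3.167692 + 2*(-0.626097) - 1*2.355313 + 0*(-0.161875) = 12.231


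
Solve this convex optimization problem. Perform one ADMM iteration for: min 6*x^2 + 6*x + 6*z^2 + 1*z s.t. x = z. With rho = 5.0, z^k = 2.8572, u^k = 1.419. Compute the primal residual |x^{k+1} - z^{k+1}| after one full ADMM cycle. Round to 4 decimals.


ADMM iteration with rho = 5.0, z^k = 2.8572, u^k = 1.419
Step 1: x-update.
Minimize 6*x^2 + 6*x + (5.0/2)*(x - 2.8572 + 1.419)^2
FOC: (2*6 + 5.0)*x = -6 + 5.0*(2.8572 - 1.419)
x^{k+1} = 0.0701
Step 2: z-update.
Minimize 6*z^2 + 1*z + (5.0/2)*(0.0701 - z + 1.419)^2
FOC: (2*6 + 5.0)*z = -1 + 5.0*(0.0701 + 1.419)
z^{k+1} = 0.3791
Step 3: u-update.
u^{k+1} = 1.419 + 0.0701 - 0.3791 = 1.1099
Step 4: Primal residual = |0.0701 - 0.3791| = 0.3091


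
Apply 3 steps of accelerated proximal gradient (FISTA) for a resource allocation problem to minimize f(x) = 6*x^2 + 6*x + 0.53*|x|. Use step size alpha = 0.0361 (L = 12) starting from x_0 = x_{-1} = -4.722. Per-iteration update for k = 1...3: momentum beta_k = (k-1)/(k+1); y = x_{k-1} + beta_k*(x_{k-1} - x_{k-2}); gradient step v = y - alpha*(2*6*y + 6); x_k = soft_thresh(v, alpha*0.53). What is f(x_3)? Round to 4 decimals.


FISTA on f(x) = 6*x^2 + 6*x + 0.53*|x|
L = 12, alpha = 0.0361
Iteration 1: beta = 0.0, y = -4.722 + 0.0*(-4.722 + 4.722) = -4.722
  grad(y) = -50.664, v = y - alpha*grad = -2.893
  prox(v) = soft_thresh(-2.893, 0.0191) = -2.8739
Iteration 2: beta = 0.3333, y = -2.8739 + 0.3333*(-2.8739 + 4.722) = -2.2579
  grad(y) = -21.0943, v = y - alpha*grad = -1.4964
  prox(v) = soft_thresh(-1.4964, 0.0191) = -1.4772
Iteration 3: beta = 0.5, y = -1.4772 + 0.5*(-1.4772 + 2.8739) = -0.7789
  grad(y) = -3.3466, v = y - alpha*grad = -0.6581
  prox(v) = soft_thresh(-0.6581, 0.0191) = -0.6389
f(x_3) = 6*(-0.6389)^2 + 6*(-0.6389) + 0.53*|-0.6389| = -1.0455


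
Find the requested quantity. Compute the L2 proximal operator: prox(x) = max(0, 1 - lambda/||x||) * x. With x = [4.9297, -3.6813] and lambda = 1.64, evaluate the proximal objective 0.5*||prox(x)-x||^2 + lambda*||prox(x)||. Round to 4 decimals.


Step 1: Compute ||x||.
||x|| = 6.1526
Step 2: Compute scaling factor.
scale = max(0, 1 - 1.64/6.1526) = 0.7334
Step 3: prox(x) = [3.6157, -2.7]
||prox(x)|| = 4.5126
Step 4: Proximal objective.
0.5*||prox-x||^2 = 1.3448
lambda*||prox|| = 7.4007
Total = 8.7454


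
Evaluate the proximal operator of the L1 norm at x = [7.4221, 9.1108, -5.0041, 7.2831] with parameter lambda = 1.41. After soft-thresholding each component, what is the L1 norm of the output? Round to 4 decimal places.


Soft-thresholding with lambda = 1.41:
prox(7.4221) = sign(7.4221)*max(|7.4221| - 1.41, 0) = 6.0121
prox(9.1108) = sign(9.1108)*max(|9.1108| - 1.41, 0) = 7.7008
prox(-5.0041) = sign(-5.0041)*max(|-5.0041| - 1.41, 0) = -3.5941
prox(7.2831) = sign(7.2831)*max(|7.2831| - 1.41, 0) = 5.8731
prox(x) = [6.0121, 7.7008, -3.5941, 5.8731]
||prox(x)||_1 = 6.0121 + 7.7008 + 3.5941 + 5.8731 = 23.1801


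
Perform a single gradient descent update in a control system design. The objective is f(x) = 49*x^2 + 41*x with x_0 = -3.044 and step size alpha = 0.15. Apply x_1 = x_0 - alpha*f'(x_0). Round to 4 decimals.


We compute the gradient at x_0 and apply the update.
f'(x) = 98*x + 41
f'(-3.044) = 98*-3.044 + 41 = -257.312
x_1 = -3.044 - 0.15*-257.312 = 35.5528


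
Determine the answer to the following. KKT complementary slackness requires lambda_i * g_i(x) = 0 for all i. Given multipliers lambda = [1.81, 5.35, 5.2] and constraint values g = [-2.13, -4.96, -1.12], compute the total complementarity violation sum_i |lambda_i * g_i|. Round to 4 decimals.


KKT complementary slackness check:
lambda_1 * g_1 = 1.81 * -2.13 = -3.8553
lambda_2 * g_2 = 5.35 * -4.96 = -26.536
lambda_3 * g_3 = 5.2 * -1.12 = -5.824
Total violation = 3.8553 + 26.536 + 5.824 = 36.2153


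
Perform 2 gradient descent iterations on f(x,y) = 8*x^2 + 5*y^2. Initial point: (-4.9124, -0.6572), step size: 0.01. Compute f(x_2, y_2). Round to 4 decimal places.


Gradient descent on f(x,y) = 8*x^2 + 5*y^2.
Starting point: (-4.9124, -0.6572), alpha = 0.01
Step 1: grad_x = 2*8*-4.9124 = -78.5984, grad_y = 2*5*-0.6572 = -6.572
  x_1 = -4.9124 - 0.01*-78.5984 = -4.1264
  y_1 = -0.6572 - 0.01*-6.572 = -0.5915
Step 2: grad_x = 2*8*-4.1264 = -66.0227, grad_y = 2*5*-0.5915 = -5.9148
  x_2 = -4.1264 - 0.01*-66.0227 = -3.4662
  y_2 = -0.5915 - 0.01*-5.9148 = -0.5323
f(-3.4662, -0.5323) = 8*(-3.4662)^2 + 5*(-0.5323)^2 = 97.5326


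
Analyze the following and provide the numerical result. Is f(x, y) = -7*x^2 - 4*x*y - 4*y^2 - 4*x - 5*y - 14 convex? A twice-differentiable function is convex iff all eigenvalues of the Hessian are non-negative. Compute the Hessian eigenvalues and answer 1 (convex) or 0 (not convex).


The Hessian of f(x,y) = -7*x^2 - 4*x*y - 4*y^2 - 4*x - 5*y - 14 is:
H = [[-14, -4], [-4, -8]]
Trace = -14 - 8 = -22
Determinant = -14*-8 - (-4)^2 = 96
Discriminant = (-22)^2 - 4*96 = 100.0
Eigenvalues: lambda_1 = -16.0, lambda_2 = -6.0
The function is not convex.

0


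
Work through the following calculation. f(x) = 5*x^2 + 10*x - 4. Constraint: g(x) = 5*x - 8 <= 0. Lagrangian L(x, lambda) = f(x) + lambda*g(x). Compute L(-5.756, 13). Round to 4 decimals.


Step 1: Evaluate f(x).
f(-5.756) = 5*(-5.756)^2 + 10*(-5.756) - 4 = 104.0977
Step 2: Evaluate g(x).
g(-5.756) = 5*-5.756 - 8 = -36.78
Step 3: Compute Lagrangian.
L = 104.0977 + 13*-36.78 = -374.0423


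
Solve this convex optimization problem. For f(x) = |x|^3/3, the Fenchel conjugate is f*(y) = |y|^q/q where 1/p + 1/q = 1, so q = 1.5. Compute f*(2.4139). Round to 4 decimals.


The conjugate exponent q satisfies 1/p + 1/q = 1.
p = 3, so q = 3/(3 - 1) = 1.5
|y|^q = 2.4139^1.5 = 3.7504
f*(2.4139) = 3.7504 / 1.5 = 2.5003


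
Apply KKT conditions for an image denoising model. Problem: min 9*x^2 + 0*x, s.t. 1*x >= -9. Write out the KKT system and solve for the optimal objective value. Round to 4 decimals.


Step 1: Try lambda = 0 (constraint inactive).
Stationarity: 2*9*x + 0 = 0
x* = 0/(2*9) = 0.0
Check constraint: 1*0.0 = 0.0 >= -9 -- satisfied.
Step 2: Compute optimal value.
f(x*) = 9*0.0^2 + 0*0.0 = 0.0


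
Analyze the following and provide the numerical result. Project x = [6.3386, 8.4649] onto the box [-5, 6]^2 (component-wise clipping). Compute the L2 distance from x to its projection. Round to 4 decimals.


Project each component onto [-5, 6].
clip(6.3386) = 6.0, clip(8.4649) = 6.0
Projection = [6.0, 6.0]
Squared diffs: [0.1146, 6.0757]
Distance = sqrt(6.1903) = 2.488


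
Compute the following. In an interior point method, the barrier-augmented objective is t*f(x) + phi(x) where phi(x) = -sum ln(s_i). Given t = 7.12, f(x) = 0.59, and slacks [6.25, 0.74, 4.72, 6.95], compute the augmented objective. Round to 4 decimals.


Step 1: Compute log-barrier.
ln values: [1.8326, -0.3011, 1.5518, 1.9387]
phi = -(1.8326 - 0.3011 + 1.5518 + 1.9387) = -5.022
Step 2: Compute augmented objective.
t*f(x) = 7.12*0.59 = 4.2008
Total = 4.2008 - 5.022 = -0.8212


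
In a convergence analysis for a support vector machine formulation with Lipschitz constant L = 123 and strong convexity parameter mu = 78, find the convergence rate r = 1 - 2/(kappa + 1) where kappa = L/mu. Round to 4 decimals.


Step 1: Compute the condition number.
kappa = L/mu = 123/78 = 1.5769
Step 2: Compute the convergence rate.
r = 1 - 2/(kappa + 1) = 1 - 2*mu/(L + mu) = (L - mu)/(L + mu) = 45/201 = 0.2239


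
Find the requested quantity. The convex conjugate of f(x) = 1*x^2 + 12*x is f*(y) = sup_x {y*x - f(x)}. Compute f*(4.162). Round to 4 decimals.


f*(y) = sup_x {y*x - a*x^2 - b*x} = sup_x {(y-b)*x - a*x^2}
FOC: (y - b) - 2a*x = 0 => x* = (y - b)/(2a)
x* = (4.162 - 12)/(2*1) = -3.919
f*(4.162) = (y-b)^2/(4a) = (4.162 - 12)^2/(4*1)
= 61.4342/4 = 15.3586


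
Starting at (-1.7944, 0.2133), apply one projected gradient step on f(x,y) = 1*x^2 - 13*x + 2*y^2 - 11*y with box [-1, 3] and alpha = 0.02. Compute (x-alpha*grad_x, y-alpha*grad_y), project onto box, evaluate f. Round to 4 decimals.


Step 1: Compute gradient at (-1.7944, 0.2133).
grad_x = 2*1*-1.7944 - 13 = -16.5888
grad_y = 2*2*0.2133 - 11 = -10.1468
Step 2: Gradient step.
x_raw = -1.7944 - 0.02*-16.5888 = -1.4626
y_raw = 0.2133 - 0.02*-10.1468 = 0.4162
Step 3: Project onto [-1, 3].
x_proj = clip(-1.4626) = -1.0
y_proj = clip(0.4162) = 0.4162
Step 4: Evaluate f.
f(-1.0, 0.4162) = 9.7679


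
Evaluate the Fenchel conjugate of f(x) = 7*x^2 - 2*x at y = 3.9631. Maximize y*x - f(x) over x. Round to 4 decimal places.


f*(y) = sup_x {y*x - a*x^2 - b*x} = sup_x {(y-b)*x - a*x^2}
FOC: (y - b) - 2a*x = 0 => x* = (y - b)/(2a)
x* = (3.9631 + 2)/(2*7) = 0.4259
f*(3.9631) = (y-b)^2/(4a) = (3.9631 + 2)^2/(4*7)
= 35.5586/28 = 1.2699


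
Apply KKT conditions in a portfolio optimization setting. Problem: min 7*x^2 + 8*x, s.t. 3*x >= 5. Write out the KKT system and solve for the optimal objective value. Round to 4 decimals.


Step 1: Try lambda = 0 (constraint inactive).
x_unc = -8/(2*7) = -0.5714
Check: 3*-0.5714 = -1.7142 < 5 -- violated!
Step 2: Constraint must be active: 3*x = 5
x* = 5/3 = 1.6667 (rounded; the exact value 5/3 is used below)
lambda = (2*7*(5/3) + 8)/3 = 10.4444
Step 3: Compute optimal value.
f(x*) = 7*(5/3)^2 + 8*(5/3) = 32.7778


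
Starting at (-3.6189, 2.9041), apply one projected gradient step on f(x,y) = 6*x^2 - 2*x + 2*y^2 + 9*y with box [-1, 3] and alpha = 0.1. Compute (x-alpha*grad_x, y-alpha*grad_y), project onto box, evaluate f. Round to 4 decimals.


Step 1: Compute gradient at (-3.6189, 2.9041).
grad_x = 2*6*-3.6189 - 2 = -45.4268
grad_y = 2*2*2.9041 + 9 = 20.6164
Step 2: Gradient step.
x_raw = -3.6189 - 0.1*-45.4268 = 0.9238
y_raw = 2.9041 - 0.1*20.6164 = 0.8425
Step 3: Project onto [-1, 3].
x_proj = clip(0.9238) = 0.9238
y_proj = clip(0.8425) = 0.8425
Step 4: Evaluate f.
f(0.9238, 0.8425) = 12.2743


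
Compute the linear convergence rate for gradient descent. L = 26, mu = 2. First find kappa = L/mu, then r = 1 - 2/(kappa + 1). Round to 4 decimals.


Step 1: Compute the condition number.
kappa = L/mu = 26/2 = 13.0
Step 2: Compute the convergence rate.
r = 1 - 2/(kappa + 1) = 1 - 2*mu/(L + mu) = (L - mu)/(L + mu) = 24/28 = 0.8571


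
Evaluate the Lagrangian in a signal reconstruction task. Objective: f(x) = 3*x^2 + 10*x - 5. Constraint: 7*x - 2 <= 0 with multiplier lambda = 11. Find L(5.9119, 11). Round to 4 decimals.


Step 1: Evaluate f(x).
f(5.9119) = 3*5.9119^2 + 10*5.9119 - 5 = 158.9707
Step 2: Evaluate g(x).
g(5.9119) = 7*5.9119 - 2 = 39.3833
Step 3: Compute Lagrangian.
L = 158.9707 + 11*39.3833 = 592.187


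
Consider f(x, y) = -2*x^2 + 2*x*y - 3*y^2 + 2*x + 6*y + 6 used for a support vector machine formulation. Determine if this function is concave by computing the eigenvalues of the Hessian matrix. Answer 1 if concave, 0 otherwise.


The Hessian of f(x,y) = -2*x^2 + 2*x*y - 3*y^2 + 2*x + 6*y + 6 is:
H = [[-4, 2], [2, -6]]
Trace = -4 - 6 = -10
Determinant = -4*-6 - (2)^2 = 20
Discriminant = (-10)^2 - 4*20 = 20.0
Eigenvalues: lambda_1 = -7.2361, lambda_2 = -2.7639
The function is concave.

1


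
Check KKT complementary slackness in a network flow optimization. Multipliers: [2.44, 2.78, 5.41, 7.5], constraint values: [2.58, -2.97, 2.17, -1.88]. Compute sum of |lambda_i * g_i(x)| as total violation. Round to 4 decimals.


KKT complementary slackness check:
lambda_1 * g_1 = 2.44 * 2.58 = 6.2952
lambda_2 * g_2 = 2.78 * -2.97 = -8.2566
lambda_3 * g_3 = 5.41 * 2.17 = 11.7397
lambda_4 * g_4 = 7.5 * -1.88 = -14.1
Total violation = 6.2952 + 8.2566 + 11.7397 + 14.1 = 40.3915
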